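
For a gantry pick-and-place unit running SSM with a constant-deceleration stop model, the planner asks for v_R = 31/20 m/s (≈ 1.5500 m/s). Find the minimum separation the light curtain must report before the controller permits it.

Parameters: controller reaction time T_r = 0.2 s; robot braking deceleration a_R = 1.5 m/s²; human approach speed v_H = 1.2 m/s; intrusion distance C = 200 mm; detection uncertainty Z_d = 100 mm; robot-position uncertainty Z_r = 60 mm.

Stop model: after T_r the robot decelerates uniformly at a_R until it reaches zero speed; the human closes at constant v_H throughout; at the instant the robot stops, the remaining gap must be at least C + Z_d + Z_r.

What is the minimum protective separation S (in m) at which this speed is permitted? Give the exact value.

S_min = 3541/1200 m = 2.9508 m

T_s = v_R/a_R = (31/20)/(3/2) = 1.0333 s
robot in T_r: 1.5500·0.2000 = 0.3100 m
braking distance = 1.5500²/(2·1.5000) = 0.8008 m
person approaches 1.2000·(0.2000+1.0333) = 1.4800 m
residual clearance needed = 0.2000+0.1000+0.0600 = 0.3600 m
S_min ≈ 0.3100+0.8008+1.4800+0.3600  ⇒  S_min = 3541/1200 m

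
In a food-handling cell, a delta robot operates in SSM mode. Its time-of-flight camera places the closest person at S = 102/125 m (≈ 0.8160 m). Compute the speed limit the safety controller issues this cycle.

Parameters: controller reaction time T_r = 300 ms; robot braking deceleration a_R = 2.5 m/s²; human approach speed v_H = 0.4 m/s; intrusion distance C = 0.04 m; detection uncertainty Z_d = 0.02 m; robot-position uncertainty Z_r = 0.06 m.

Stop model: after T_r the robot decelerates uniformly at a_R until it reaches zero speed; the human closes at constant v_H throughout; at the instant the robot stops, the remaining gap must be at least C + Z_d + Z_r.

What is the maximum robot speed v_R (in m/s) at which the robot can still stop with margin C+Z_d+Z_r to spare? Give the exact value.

at the boundary: (1/5)·v² + (23/50)·v + (-72/125) = 0
  disc = (23/50)² − 4·(1/5)·(-72/125) = 1681/2500 ; √disc = 41/50
  v_R = (−(23/50) + 41/50) / (2·(1/5)) = 9/10 m/s
check:
stop time T_s = (9/10)/(5/2) = 0.3600 s
robot covers v_R·T_r = 0.9000·0.3000 = 0.2700 m before braking
braking distance = 0.9000²/(2·2.5000) = 0.1620 m
person approaches 0.4000·(0.3000+0.3600) = 0.2640 m
margins: 0.0400+0.0200+0.0600 = 0.1200 m
sum ≈ 0.2700+0.1620+0.2640+0.1200 ≈ 0.8160 m = S ✓

v_R_max = 9/10 m/s = 0.9000 m/s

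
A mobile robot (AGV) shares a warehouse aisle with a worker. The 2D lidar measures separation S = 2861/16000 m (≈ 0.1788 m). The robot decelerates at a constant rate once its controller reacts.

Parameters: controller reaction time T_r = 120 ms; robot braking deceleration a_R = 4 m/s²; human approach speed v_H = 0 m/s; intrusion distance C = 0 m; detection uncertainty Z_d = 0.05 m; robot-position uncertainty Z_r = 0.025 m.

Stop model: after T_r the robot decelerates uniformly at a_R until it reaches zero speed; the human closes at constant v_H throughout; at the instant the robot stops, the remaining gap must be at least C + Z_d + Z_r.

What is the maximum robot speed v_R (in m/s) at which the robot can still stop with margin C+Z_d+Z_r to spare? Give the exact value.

collect terms ⇒ (1/8)·v_R² + (3/25)·v_R + (-1661/16000) = 0
  disc = (3/25)² − 4·(1/8)·(-1661/16000) = 10609/160000 ; √disc = 103/400
  v_R = (−(3/25) + 103/400) / (2·(1/8)) = 11/20 m/s
check:
T_s = v_R/a_R = (11/20)/4 = 0.1375 s
robot covers v_R·T_r = 0.5500·0.1200 = 0.0660 m before braking
robot under decel: 0.5500²/(2·4.0000) = 0.0378 m
human closes 0.0000·0.2575 = 0.0000 m
margins: 0.0000+0.0500+0.0250 = 0.0750 m
sum ≈ 0.0660+0.0378+0.0000+0.0750 ≈ 0.1788 m = S ✓

v_R_max = 11/20 m/s = 0.5500 m/s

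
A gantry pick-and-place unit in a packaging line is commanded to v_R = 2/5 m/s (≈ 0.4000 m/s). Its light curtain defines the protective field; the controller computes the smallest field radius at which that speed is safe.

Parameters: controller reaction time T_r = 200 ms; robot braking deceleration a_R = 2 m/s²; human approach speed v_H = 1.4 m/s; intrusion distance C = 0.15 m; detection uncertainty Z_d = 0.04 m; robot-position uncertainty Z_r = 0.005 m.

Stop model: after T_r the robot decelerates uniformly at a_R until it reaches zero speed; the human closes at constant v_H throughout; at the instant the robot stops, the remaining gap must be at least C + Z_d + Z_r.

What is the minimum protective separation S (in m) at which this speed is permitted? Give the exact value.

S_min = 7/8 m = 0.8750 m

T_s = v_R/a_R = (2/5)/2 = 0.2000 s
reaction-phase robot travel = 0.4000·0.2000 = 0.0800 m
robot covers 0.4000·0.2000 − ½·2.0000·0.2000² = 0.0400 m while stopping
human over T_r+T_s: 1.4000·(0.2000+0.2000) = 0.5600 m
C+Z_d+Z_r = 0.1500+0.0400+0.0050 = 0.1950 m
S_min ≈ 0.0800+0.0400+0.5600+0.1950  ⇒  S_min = 7/8 m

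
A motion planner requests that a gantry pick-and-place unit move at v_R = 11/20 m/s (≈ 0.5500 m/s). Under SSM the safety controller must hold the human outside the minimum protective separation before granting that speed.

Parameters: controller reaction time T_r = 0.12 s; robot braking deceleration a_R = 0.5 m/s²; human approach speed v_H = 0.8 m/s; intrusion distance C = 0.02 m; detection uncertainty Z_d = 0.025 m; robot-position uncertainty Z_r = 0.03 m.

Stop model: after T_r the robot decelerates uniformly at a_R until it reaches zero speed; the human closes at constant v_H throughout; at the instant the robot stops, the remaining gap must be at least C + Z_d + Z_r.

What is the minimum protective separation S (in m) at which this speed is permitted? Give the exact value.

T_s = v_R/a_R = (11/20)/(1/2) = 1.1000 s
robot in T_r: 0.5500·0.1200 = 0.0660 m
braking distance = 0.5500²/(2·0.5000) = 0.3025 m
person approaches 0.8000·(0.1200+1.1000) = 0.9760 m
residual clearance needed = 0.0200+0.0250+0.0300 = 0.0750 m
S_min ≈ 0.0660+0.3025+0.9760+0.0750  ⇒  S_min = 2839/2000 m

S_min = 2839/2000 m = 1.4195 m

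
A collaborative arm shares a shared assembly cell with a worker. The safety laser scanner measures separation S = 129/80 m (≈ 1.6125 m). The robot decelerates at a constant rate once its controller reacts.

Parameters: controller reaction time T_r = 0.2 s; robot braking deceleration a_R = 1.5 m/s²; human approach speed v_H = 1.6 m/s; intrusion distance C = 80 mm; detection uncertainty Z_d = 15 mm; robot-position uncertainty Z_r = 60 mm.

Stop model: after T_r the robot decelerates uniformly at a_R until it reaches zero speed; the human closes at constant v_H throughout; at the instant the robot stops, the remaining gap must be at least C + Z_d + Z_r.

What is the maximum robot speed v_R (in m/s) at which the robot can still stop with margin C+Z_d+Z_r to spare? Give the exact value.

collect terms ⇒ (1/3)·v_R² + (19/15)·v_R + (-91/80) = 0
  disc = (19/15)² − 4·(1/3)·(-91/80) = 2809/900 ; √disc = 53/30
  v_R = (−(19/15) + 53/30) / (2·(1/3)) = 3/4 m/s
check:
stop time T_s = (3/4)/(3/2) = 0.5000 s
robot covers v_R·T_r = 0.7500·0.2000 = 0.1500 m before braking
robot under decel: 0.7500²/(2·1.5000) = 0.1875 m
person approaches 1.6000·(0.2000+0.5000) = 1.1200 m
C+Z_d+Z_r = 0.0800+0.0150+0.0600 = 0.1550 m
sum ≈ 0.1500+0.1875+1.1200+0.1550 ≈ 1.6125 m = S ✓

v_R_max = 3/4 m/s = 0.7500 m/s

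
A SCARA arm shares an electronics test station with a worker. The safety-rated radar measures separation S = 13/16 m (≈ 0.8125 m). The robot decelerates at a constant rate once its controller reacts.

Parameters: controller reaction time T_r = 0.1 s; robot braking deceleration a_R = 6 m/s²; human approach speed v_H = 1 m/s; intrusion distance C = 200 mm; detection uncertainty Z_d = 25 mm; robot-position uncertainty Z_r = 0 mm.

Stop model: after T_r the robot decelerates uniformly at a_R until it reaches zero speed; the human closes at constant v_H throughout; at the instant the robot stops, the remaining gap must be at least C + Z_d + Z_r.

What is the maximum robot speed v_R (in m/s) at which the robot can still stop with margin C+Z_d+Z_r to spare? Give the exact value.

quadratic (1/12)·v² + (4/15)·v + (-39/80) = 0
  disc = (4/15)² − 4·(1/12)·(-39/80) = 841/3600 ; √disc = 29/60
  v_R = (−(4/15) + 29/60) / (2·(1/12)) = 13/10 m/s
check:
braking lasts T_s = (13/10)/6 = 0.2167 s
reaction-phase robot travel = 1.3000·0.1000 = 0.1300 m
braking distance = 1.3000²/(2·6.0000) = 0.1408 m
human over T_r+T_s: 1.0000·(0.1000+0.2167) = 0.3167 m
residual clearance needed = 0.2000+0.0250+0.0000 = 0.2250 m
sum ≈ 0.1300+0.1408+0.3167+0.2250 ≈ 0.8125 m = S ✓

v_R_max = 13/10 m/s = 1.3000 m/s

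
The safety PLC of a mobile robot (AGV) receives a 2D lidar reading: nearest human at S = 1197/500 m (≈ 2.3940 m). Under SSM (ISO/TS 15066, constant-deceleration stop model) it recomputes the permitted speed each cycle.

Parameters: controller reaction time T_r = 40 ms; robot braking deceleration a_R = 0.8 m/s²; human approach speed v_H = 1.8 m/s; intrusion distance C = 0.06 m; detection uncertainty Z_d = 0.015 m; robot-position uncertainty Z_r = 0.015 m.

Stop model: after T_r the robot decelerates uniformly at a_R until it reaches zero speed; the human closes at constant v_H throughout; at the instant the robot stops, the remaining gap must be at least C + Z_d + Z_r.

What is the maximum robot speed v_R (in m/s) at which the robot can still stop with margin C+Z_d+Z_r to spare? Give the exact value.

quadratic (5/8)·v² + (229/100)·v + (-279/125) = 0
  disc = (229/100)² − 4·(5/8)·(-279/125) = 108241/10000 ; √disc = 329/100
  v_R = (−(229/100) + 329/100) / (2·(5/8)) = 4/5 m/s
check:
stop time T_s = (4/5)/(4/5) = 1.0000 s
reaction-phase robot travel = 0.8000·0.0400 = 0.0320 m
robot under decel: 0.8000²/(2·0.8000) = 0.4000 m
human over T_r+T_s: 1.8000·(0.0400+1.0000) = 1.8720 m
residual clearance needed = 0.0600+0.0150+0.0150 = 0.0900 m
sum ≈ 0.0320+0.4000+1.8720+0.0900 ≈ 2.3940 m = S ✓

v_R_max = 4/5 m/s = 0.8000 m/s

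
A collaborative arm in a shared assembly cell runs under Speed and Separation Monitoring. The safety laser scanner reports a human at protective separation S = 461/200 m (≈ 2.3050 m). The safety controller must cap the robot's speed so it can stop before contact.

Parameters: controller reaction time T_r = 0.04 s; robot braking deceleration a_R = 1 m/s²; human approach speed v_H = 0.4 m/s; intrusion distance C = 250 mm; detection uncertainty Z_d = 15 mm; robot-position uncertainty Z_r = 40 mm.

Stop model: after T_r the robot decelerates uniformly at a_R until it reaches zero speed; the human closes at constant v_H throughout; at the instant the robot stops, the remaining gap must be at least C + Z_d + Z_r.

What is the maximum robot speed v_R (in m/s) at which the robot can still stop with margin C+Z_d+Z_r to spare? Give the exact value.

collect terms ⇒ (1/2)·v_R² + (11/25)·v_R + (-248/125) = 0
  disc = (11/25)² − 4·(1/2)·(-248/125) = 2601/625 ; √disc = 51/25
  v_R = (−(11/25) + 51/25) / (2·(1/2)) = 8/5 m/s
check:
T_s = v_R/a_R = (8/5)/1 = 1.6000 s
robot covers v_R·T_r = 1.6000·0.0400 = 0.0640 m before braking
robot under decel: 1.6000²/(2·1.0000) = 1.2800 m
person approaches 0.4000·(0.0400+1.6000) = 0.6560 m
C+Z_d+Z_r = 0.2500+0.0150+0.0400 = 0.3050 m
sum ≈ 0.0640+1.2800+0.6560+0.3050 ≈ 2.3050 m = S ✓

v_R_max = 8/5 m/s = 1.6000 m/s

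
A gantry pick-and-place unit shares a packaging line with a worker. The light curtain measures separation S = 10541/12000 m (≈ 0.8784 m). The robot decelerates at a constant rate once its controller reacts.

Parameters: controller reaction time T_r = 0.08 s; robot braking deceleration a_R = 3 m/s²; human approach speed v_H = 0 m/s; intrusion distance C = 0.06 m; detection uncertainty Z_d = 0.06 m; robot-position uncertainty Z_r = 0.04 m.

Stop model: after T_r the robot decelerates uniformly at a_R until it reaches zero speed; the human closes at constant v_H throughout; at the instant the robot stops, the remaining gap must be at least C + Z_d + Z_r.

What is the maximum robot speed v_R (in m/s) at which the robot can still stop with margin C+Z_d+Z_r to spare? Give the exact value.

v_R_max = 37/20 m/s = 1.8500 m/s

at the boundary: (1/6)·v² + (2/25)·v + (-8621/12000) = 0
  disc = (2/25)² − 4·(1/6)·(-8621/12000) = 43681/90000 ; √disc = 209/300
  v_R = (−(2/25) + 209/300) / (2·(1/6)) = 37/20 m/s
check:
stop time T_s = (37/20)/3 = 0.6167 s
reaction-phase robot travel = 1.8500·0.0800 = 0.1480 m
robot under decel: 1.8500²/(2·3.0000) = 0.5704 m
person approaches 0.0000·(0.0800+0.6167) = 0.0000 m
margins: 0.0600+0.0600+0.0400 = 0.1600 m
sum ≈ 0.1480+0.5704+0.0000+0.1600 ≈ 0.8784 m = S ✓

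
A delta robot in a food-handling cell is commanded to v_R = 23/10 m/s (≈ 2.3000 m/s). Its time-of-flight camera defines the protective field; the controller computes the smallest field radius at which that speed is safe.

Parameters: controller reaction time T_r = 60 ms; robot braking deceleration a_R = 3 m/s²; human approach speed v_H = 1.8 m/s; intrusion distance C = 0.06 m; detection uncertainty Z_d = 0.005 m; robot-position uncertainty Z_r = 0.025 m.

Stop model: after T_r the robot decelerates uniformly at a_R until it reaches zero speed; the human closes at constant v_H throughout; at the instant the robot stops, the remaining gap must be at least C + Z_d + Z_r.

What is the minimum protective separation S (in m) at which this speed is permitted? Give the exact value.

S_min = 7793/3000 m = 2.5977 m

braking lasts T_s = (23/10)/3 = 0.7667 s
robot in T_r: 2.3000·0.0600 = 0.1380 m
robot covers 2.3000·0.7667 − ½·3.0000·0.7667² = 0.8817 m while stopping
person approaches 1.8000·(0.0600+0.7667) = 1.4880 m
margins: 0.0600+0.0050+0.0250 = 0.0900 m
S_min ≈ 0.1380+0.8817+1.4880+0.0900  ⇒  S_min = 7793/3000 m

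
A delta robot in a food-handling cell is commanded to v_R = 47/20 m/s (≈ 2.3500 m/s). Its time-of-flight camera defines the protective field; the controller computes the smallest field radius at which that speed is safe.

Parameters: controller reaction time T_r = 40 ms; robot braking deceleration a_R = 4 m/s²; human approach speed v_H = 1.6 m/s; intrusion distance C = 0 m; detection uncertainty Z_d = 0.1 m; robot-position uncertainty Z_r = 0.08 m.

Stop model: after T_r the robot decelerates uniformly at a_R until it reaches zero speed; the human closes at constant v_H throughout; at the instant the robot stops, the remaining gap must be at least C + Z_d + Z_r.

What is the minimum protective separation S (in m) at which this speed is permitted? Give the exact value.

stop time T_s = (47/20)/4 = 0.5875 s
robot in T_r: 2.3500·0.0400 = 0.0940 m
robot under decel: 2.3500²/(2·4.0000) = 0.6903 m
human over T_r+T_s: 1.6000·(0.0400+0.5875) = 1.0040 m
residual clearance needed = 0.0000+0.1000+0.0800 = 0.1800 m
S_min ≈ 0.0940+0.6903+1.0040+0.1800  ⇒  S_min = 31493/16000 m

S_min = 31493/16000 m = 1.9683 m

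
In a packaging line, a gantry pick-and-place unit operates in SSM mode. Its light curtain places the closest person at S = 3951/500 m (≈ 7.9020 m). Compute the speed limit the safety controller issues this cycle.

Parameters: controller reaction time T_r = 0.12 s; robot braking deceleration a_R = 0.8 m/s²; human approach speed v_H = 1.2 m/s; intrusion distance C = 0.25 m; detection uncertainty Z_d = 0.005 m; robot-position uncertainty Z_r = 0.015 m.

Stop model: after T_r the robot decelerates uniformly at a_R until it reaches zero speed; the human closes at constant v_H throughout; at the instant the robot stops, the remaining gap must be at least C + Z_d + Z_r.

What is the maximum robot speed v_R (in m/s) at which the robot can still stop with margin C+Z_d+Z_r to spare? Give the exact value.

collect terms ⇒ (5/8)·v_R² + (81/50)·v_R + (-936/125) = 0
  disc = (81/50)² − 4·(5/8)·(-936/125) = 53361/2500 ; √disc = 231/50
  v_R = (−(81/50) + 231/50) / (2·(5/8)) = 12/5 m/s
check:
T_s = v_R/a_R = (12/5)/(4/5) = 3.0000 s
robot covers v_R·T_r = 2.4000·0.1200 = 0.2880 m before braking
robot under decel: 2.4000²/(2·0.8000) = 3.6000 m
human over T_r+T_s: 1.2000·(0.1200+3.0000) = 3.7440 m
margins: 0.2500+0.0050+0.0150 = 0.2700 m
sum ≈ 0.2880+3.6000+3.7440+0.2700 ≈ 7.9020 m = S ✓

v_R_max = 12/5 m/s = 2.4000 m/s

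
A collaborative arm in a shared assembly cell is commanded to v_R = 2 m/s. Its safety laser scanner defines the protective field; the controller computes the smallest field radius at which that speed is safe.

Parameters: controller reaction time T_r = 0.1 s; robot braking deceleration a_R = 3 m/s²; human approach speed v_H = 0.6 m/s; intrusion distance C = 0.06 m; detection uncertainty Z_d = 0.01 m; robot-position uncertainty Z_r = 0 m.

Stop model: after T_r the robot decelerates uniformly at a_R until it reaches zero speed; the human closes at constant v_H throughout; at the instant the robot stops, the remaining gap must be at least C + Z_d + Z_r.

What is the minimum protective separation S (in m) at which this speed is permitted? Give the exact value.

S_min = 419/300 m = 1.3967 m

braking lasts T_s = 2/3 = 0.6667 s
reaction-phase robot travel = 2.0000·0.1000 = 0.2000 m
robot covers 2.0000·0.6667 − ½·3.0000·0.6667² = 0.6667 m while stopping
person approaches 0.6000·(0.1000+0.6667) = 0.4600 m
margins: 0.0600+0.0100+0.0000 = 0.0700 m
S_min ≈ 0.2000+0.6667+0.4600+0.0700  ⇒  S_min = 419/300 m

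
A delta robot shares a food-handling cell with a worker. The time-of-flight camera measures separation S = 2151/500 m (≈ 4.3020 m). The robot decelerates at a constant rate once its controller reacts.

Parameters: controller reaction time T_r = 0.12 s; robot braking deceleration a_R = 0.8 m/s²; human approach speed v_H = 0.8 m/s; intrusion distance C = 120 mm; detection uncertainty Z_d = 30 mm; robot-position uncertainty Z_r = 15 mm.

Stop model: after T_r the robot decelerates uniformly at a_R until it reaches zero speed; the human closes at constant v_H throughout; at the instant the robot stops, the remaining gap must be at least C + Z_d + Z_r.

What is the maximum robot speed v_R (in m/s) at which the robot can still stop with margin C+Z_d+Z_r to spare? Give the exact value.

collect terms ⇒ (5/8)·v_R² + (28/25)·v_R + (-4041/1000) = 0
  disc = (28/25)² − 4·(5/8)·(-4041/1000) = 113569/10000 ; √disc = 337/100
  v_R = (−(28/25) + 337/100) / (2·(5/8)) = 9/5 m/s
check:
T_s = v_R/a_R = (9/5)/(4/5) = 2.2500 s
reaction-phase robot travel = 1.8000·0.1200 = 0.2160 m
robot under decel: 1.8000²/(2·0.8000) = 2.0250 m
human over T_r+T_s: 0.8000·(0.1200+2.2500) = 1.8960 m
C+Z_d+Z_r = 0.1200+0.0300+0.0150 = 0.1650 m
sum ≈ 0.2160+2.0250+1.8960+0.1650 ≈ 4.3020 m = S ✓

v_R_max = 9/5 m/s = 1.8000 m/s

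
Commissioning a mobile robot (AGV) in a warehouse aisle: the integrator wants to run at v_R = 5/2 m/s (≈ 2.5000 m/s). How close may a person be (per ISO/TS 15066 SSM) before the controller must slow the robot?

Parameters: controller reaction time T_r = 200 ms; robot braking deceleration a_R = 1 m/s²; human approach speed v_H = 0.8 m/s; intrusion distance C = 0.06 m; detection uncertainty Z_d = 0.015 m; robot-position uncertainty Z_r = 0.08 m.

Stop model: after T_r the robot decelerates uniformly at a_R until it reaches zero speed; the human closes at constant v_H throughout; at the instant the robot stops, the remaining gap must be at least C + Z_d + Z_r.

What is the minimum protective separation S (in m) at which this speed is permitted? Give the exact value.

T_s = v_R/a_R = (5/2)/1 = 2.5000 s
robot in T_r: 2.5000·0.2000 = 0.5000 m
robot covers 2.5000·2.5000 − ½·1.0000·2.5000² = 3.1250 m while stopping
human closes 0.8000·2.7000 = 2.1600 m
C+Z_d+Z_r = 0.0600+0.0150+0.0800 = 0.1550 m
S_min ≈ 0.5000+3.1250+2.1600+0.1550  ⇒  S_min = 297/50 m

S_min = 297/50 m = 5.9400 m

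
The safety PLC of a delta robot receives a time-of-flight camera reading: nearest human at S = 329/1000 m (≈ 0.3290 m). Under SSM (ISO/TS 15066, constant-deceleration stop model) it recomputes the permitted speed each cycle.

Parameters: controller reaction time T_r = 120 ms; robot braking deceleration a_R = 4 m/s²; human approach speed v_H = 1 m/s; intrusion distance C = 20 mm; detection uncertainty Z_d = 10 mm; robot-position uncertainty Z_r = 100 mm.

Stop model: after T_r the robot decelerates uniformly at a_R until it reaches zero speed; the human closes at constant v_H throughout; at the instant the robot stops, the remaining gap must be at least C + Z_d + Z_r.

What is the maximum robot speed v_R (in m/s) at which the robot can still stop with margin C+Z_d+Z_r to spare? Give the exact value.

v_R_max = 1/5 m/s = 0.2000 m/s

collect terms ⇒ (1/8)·v_R² + (37/100)·v_R + (-79/1000) = 0
  disc = (37/100)² − 4·(1/8)·(-79/1000) = 441/2500 ; √disc = 21/50
  v_R = (−(37/100) + 21/50) / (2·(1/8)) = 1/5 m/s
check:
T_s = v_R/a_R = (1/5)/4 = 0.0500 s
reaction-phase robot travel = 0.2000·0.1200 = 0.0240 m
robot under decel: 0.2000²/(2·4.0000) = 0.0050 m
human over T_r+T_s: 1.0000·(0.1200+0.0500) = 0.1700 m
C+Z_d+Z_r = 0.0200+0.0100+0.1000 = 0.1300 m
sum ≈ 0.0240+0.0050+0.1700+0.1300 ≈ 0.3290 m = S ✓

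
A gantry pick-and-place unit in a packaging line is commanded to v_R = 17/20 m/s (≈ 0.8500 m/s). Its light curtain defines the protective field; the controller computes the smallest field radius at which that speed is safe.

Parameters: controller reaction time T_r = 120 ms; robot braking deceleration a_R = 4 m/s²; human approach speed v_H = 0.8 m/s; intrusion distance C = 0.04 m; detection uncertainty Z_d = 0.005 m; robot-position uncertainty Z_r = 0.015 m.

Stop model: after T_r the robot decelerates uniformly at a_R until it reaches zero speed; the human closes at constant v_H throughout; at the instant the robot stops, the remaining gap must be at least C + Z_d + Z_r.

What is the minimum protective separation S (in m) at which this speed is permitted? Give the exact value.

stop time T_s = (17/20)/4 = 0.2125 s
reaction-phase robot travel = 0.8500·0.1200 = 0.1020 m
robot under decel: 0.8500²/(2·4.0000) = 0.0903 m
human over T_r+T_s: 0.8000·(0.1200+0.2125) = 0.2660 m
margins: 0.0400+0.0050+0.0150 = 0.0600 m
S_min ≈ 0.1020+0.0903+0.2660+0.0600  ⇒  S_min = 8293/16000 m

S_min = 8293/16000 m = 0.5183 m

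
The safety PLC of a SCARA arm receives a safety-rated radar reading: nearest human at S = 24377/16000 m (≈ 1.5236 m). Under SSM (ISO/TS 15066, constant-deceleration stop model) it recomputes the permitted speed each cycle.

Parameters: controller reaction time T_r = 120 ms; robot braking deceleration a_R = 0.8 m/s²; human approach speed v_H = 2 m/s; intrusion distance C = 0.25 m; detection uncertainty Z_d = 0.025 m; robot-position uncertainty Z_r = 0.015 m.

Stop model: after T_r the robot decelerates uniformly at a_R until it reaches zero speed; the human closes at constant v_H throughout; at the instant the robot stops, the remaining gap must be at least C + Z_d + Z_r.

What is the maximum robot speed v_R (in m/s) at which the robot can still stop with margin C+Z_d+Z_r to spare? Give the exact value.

v_R_max = 7/20 m/s = 0.3500 m/s

quadratic (5/8)·v² + (131/50)·v + (-15897/16000) = 0
  disc = (131/50)² − 4·(5/8)·(-15897/16000) = 1495729/160000 ; √disc = 1223/400
  v_R = (−(131/50) + 1223/400) / (2·(5/8)) = 7/20 m/s
check:
T_s = v_R/a_R = (7/20)/(4/5) = 0.4375 s
robot covers v_R·T_r = 0.3500·0.1200 = 0.0420 m before braking
robot covers 0.3500·0.4375 − ½·0.8000·0.4375² = 0.0766 m while stopping
human over T_r+T_s: 2.0000·(0.1200+0.4375) = 1.1150 m
margins: 0.2500+0.0250+0.0150 = 0.2900 m
sum ≈ 0.0420+0.0766+1.1150+0.2900 ≈ 1.5236 m = S ✓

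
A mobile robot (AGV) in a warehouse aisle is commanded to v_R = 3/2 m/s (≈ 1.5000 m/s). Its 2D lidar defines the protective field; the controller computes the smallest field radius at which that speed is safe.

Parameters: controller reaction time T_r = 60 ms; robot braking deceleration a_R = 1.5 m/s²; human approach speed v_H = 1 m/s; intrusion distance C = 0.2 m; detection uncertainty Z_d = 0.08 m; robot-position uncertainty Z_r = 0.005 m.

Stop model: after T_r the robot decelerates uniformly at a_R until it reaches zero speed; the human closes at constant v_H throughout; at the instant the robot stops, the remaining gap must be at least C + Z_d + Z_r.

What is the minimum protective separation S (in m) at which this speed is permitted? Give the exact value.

S_min = 437/200 m = 2.1850 m

braking lasts T_s = (3/2)/(3/2) = 1.0000 s
robot covers v_R·T_r = 1.5000·0.0600 = 0.0900 m before braking
braking distance = 1.5000²/(2·1.5000) = 0.7500 m
person approaches 1.0000·(0.0600+1.0000) = 1.0600 m
residual clearance needed = 0.2000+0.0800+0.0050 = 0.2850 m
S_min ≈ 0.0900+0.7500+1.0600+0.2850  ⇒  S_min = 437/200 m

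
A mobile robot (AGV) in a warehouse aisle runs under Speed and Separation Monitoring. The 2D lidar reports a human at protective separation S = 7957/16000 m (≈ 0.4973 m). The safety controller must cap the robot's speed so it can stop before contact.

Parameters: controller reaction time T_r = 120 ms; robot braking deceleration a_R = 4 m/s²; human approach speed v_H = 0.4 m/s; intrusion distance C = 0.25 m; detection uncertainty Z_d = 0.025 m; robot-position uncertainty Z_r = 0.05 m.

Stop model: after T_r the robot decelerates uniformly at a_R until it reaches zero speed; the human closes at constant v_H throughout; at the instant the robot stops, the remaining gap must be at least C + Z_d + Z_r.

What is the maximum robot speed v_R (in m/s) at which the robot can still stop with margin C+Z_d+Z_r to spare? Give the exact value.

v_R_max = 9/20 m/s = 0.4500 m/s

at the boundary: (1/8)·v² + (11/50)·v + (-1989/16000) = 0
  disc = (11/50)² − 4·(1/8)·(-1989/16000) = 17689/160000 ; √disc = 133/400
  v_R = (−(11/50) + 133/400) / (2·(1/8)) = 9/20 m/s
check:
stop time T_s = (9/20)/4 = 0.1125 s
reaction-phase robot travel = 0.4500·0.1200 = 0.0540 m
braking distance = 0.4500²/(2·4.0000) = 0.0253 m
person approaches 0.4000·(0.1200+0.1125) = 0.0930 m
C+Z_d+Z_r = 0.2500+0.0250+0.0500 = 0.3250 m
sum ≈ 0.0540+0.0253+0.0930+0.3250 ≈ 0.4973 m = S ✓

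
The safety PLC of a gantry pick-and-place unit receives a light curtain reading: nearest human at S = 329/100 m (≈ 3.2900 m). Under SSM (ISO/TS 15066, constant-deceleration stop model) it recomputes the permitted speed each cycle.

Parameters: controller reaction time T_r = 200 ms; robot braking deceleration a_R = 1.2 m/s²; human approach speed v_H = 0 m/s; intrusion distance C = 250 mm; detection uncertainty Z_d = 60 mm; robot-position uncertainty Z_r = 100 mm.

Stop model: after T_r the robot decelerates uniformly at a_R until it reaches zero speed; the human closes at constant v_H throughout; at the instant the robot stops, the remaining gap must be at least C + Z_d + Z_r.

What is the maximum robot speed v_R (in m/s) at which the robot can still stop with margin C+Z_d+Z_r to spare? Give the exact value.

v_R_max = 12/5 m/s = 2.4000 m/s

collect terms ⇒ (5/12)·v_R² + (1/5)·v_R + (-72/25) = 0
  disc = (1/5)² − 4·(5/12)·(-72/25) = 121/25 ; √disc = 11/5
  v_R = (−(1/5) + 11/5) / (2·(5/12)) = 12/5 m/s
check:
T_s = v_R/a_R = (12/5)/(6/5) = 2.0000 s
robot covers v_R·T_r = 2.4000·0.2000 = 0.4800 m before braking
braking distance = 2.4000²/(2·1.2000) = 2.4000 m
human closes 0.0000·2.2000 = 0.0000 m
residual clearance needed = 0.2500+0.0600+0.1000 = 0.4100 m
sum ≈ 0.4800+2.4000+0.0000+0.4100 ≈ 3.2900 m = S ✓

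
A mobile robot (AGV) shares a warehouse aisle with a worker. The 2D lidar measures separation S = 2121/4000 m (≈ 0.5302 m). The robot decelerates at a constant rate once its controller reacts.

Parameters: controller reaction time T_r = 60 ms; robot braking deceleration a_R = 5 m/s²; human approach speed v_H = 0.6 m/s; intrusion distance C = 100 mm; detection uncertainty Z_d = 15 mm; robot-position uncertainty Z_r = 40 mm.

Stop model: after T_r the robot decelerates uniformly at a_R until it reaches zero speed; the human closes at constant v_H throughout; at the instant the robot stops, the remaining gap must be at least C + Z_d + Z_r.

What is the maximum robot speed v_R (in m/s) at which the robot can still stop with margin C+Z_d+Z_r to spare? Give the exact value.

at the boundary: (1/10)·v² + (9/50)·v + (-1357/4000) = 0
  disc = (9/50)² − 4·(1/10)·(-1357/4000) = 1681/10000 ; √disc = 41/100
  v_R = (−(9/50) + 41/100) / (2·(1/10)) = 23/20 m/s
check:
braking lasts T_s = (23/20)/5 = 0.2300 s
robot covers v_R·T_r = 1.1500·0.0600 = 0.0690 m before braking
braking distance = 1.1500²/(2·5.0000) = 0.1323 m
human over T_r+T_s: 0.6000·(0.0600+0.2300) = 0.1740 m
margins: 0.1000+0.0150+0.0400 = 0.1550 m
sum ≈ 0.0690+0.1323+0.1740+0.1550 ≈ 0.5302 m = S ✓

v_R_max = 23/20 m/s = 1.1500 m/s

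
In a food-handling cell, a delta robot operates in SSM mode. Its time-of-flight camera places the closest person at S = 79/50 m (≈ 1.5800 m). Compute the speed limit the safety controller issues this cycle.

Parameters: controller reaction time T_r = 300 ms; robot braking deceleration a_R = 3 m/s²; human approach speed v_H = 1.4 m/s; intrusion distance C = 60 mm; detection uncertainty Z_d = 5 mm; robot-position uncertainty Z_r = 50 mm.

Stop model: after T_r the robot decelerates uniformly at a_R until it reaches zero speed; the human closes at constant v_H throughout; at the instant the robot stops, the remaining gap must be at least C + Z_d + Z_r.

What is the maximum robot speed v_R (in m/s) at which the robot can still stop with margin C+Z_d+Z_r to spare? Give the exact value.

v_R_max = 11/10 m/s = 1.1000 m/s

at the boundary: (1/6)·v² + (23/30)·v + (-209/200) = 0
  disc = (23/30)² − 4·(1/6)·(-209/200) = 289/225 ; √disc = 17/15
  v_R = (−(23/30) + 17/15) / (2·(1/6)) = 11/10 m/s
check:
T_s = v_R/a_R = (11/10)/3 = 0.3667 s
reaction-phase robot travel = 1.1000·0.3000 = 0.3300 m
robot covers 1.1000·0.3667 − ½·3.0000·0.3667² = 0.2017 m while stopping
human over T_r+T_s: 1.4000·(0.3000+0.3667) = 0.9333 m
residual clearance needed = 0.0600+0.0050+0.0500 = 0.1150 m
sum ≈ 0.3300+0.2017+0.9333+0.1150 ≈ 1.5800 m = S ✓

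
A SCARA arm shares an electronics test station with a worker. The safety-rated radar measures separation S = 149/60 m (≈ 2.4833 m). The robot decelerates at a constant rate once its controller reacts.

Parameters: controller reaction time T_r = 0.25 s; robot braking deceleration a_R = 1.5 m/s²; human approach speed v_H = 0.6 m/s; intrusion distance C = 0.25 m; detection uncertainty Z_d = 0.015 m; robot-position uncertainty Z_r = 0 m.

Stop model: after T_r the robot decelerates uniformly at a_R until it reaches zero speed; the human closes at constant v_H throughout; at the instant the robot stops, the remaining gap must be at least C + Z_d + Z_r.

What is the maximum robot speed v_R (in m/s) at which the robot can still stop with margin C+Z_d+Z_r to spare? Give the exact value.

quadratic (1/3)·v² + (13/20)·v + (-1241/600) = 0
  disc = (13/20)² − 4·(1/3)·(-1241/600) = 11449/3600 ; √disc = 107/60
  v_R = (−(13/20) + 107/60) / (2·(1/3)) = 17/10 m/s
check:
stop time T_s = (17/10)/(3/2) = 1.1333 s
robot covers v_R·T_r = 1.7000·0.2500 = 0.4250 m before braking
robot covers 1.7000·1.1333 − ½·1.5000·1.1333² = 0.9633 m while stopping
human over T_r+T_s: 0.6000·(0.2500+1.1333) = 0.8300 m
margins: 0.2500+0.0150+0.0000 = 0.2650 m
sum ≈ 0.4250+0.9633+0.8300+0.2650 ≈ 2.4833 m = S ✓

v_R_max = 17/10 m/s = 1.7000 m/s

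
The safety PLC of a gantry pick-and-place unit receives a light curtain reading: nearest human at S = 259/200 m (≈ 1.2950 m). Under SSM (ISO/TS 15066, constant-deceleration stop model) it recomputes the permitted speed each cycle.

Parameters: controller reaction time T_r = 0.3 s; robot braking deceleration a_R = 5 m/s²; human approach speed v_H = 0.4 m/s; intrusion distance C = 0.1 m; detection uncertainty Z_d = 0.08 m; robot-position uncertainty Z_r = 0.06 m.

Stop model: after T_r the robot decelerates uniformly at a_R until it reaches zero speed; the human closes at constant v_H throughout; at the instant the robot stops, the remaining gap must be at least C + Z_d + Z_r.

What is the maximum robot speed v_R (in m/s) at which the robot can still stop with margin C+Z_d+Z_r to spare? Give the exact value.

v_R_max = 17/10 m/s = 1.7000 m/s

quadratic (1/10)·v² + (19/50)·v + (-187/200) = 0
  disc = (19/50)² − 4·(1/10)·(-187/200) = 324/625 ; √disc = 18/25
  v_R = (−(19/50) + 18/25) / (2·(1/10)) = 17/10 m/s
check:
braking lasts T_s = (17/10)/5 = 0.3400 s
reaction-phase robot travel = 1.7000·0.3000 = 0.5100 m
robot under decel: 1.7000²/(2·5.0000) = 0.2890 m
human over T_r+T_s: 0.4000·(0.3000+0.3400) = 0.2560 m
C+Z_d+Z_r = 0.1000+0.0800+0.0600 = 0.2400 m
sum ≈ 0.5100+0.2890+0.2560+0.2400 ≈ 1.2950 m = S ✓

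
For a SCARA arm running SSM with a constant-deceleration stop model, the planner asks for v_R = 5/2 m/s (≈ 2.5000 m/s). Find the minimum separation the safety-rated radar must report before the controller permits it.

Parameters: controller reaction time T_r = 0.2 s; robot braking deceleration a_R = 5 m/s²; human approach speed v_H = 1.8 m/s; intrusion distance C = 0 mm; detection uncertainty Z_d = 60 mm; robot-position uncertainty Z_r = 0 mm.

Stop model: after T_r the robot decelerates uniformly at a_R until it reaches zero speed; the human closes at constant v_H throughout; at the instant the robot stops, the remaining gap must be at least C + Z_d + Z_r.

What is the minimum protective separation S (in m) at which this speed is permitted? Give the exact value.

S_min = 489/200 m = 2.4450 m

T_s = v_R/a_R = (5/2)/5 = 0.5000 s
reaction-phase robot travel = 2.5000·0.2000 = 0.5000 m
robot covers 2.5000·0.5000 − ½·5.0000·0.5000² = 0.6250 m while stopping
human closes 1.8000·0.7000 = 1.2600 m
margins: 0.0000+0.0600+0.0000 = 0.0600 m
S_min ≈ 0.5000+0.6250+1.2600+0.0600  ⇒  S_min = 489/200 m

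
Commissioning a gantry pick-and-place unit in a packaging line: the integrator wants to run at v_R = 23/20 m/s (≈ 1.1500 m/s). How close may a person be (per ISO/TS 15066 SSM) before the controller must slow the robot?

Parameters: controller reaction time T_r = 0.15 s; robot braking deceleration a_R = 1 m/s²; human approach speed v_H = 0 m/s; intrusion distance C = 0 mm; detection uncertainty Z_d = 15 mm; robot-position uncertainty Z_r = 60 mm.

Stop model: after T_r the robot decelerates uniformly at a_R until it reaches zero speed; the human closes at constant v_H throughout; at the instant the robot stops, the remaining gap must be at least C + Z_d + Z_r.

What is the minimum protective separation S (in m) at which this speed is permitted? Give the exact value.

braking lasts T_s = (23/20)/1 = 1.1500 s
reaction-phase robot travel = 1.1500·0.1500 = 0.1725 m
robot under decel: 1.1500²/(2·1.0000) = 0.6613 m
human over T_r+T_s: 0.0000·(0.1500+1.1500) = 0.0000 m
C+Z_d+Z_r = 0.0000+0.0150+0.0600 = 0.0750 m
S_min ≈ 0.1725+0.6613+0.0000+0.0750  ⇒  S_min = 727/800 m

S_min = 727/800 m = 0.9087 m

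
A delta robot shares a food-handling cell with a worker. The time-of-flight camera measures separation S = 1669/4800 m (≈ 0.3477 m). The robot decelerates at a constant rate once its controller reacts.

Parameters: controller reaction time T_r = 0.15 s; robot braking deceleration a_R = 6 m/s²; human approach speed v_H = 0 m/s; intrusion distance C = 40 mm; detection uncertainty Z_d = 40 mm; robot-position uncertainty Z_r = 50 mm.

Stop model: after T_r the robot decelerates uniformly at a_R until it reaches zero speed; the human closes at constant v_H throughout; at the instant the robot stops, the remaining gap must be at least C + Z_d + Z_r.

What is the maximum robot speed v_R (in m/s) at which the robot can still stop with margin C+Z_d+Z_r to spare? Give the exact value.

v_R_max = 19/20 m/s = 0.9500 m/s

quadratic (1/12)·v² + (3/20)·v + (-209/960) = 0
  disc = (3/20)² − 4·(1/12)·(-209/960) = 1369/14400 ; √disc = 37/120
  v_R = (−(3/20) + 37/120) / (2·(1/12)) = 19/20 m/s
check:
braking lasts T_s = (19/20)/6 = 0.1583 s
reaction-phase robot travel = 0.9500·0.1500 = 0.1425 m
robot covers 0.9500·0.1583 − ½·6.0000·0.1583² = 0.0752 m while stopping
human closes 0.0000·0.3083 = 0.0000 m
residual clearance needed = 0.0400+0.0400+0.0500 = 0.1300 m
sum ≈ 0.1425+0.0752+0.0000+0.1300 ≈ 0.3477 m = S ✓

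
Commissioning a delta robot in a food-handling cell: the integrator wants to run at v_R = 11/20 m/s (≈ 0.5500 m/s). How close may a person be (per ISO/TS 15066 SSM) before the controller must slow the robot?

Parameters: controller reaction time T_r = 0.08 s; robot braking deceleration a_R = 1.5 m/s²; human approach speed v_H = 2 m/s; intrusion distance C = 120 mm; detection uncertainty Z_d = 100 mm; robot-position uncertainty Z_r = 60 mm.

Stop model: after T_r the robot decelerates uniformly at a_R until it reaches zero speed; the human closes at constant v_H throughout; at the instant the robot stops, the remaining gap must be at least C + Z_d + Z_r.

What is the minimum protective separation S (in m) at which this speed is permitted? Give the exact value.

S_min = 7909/6000 m = 1.3182 m

stop time T_s = (11/20)/(3/2) = 0.3667 s
reaction-phase robot travel = 0.5500·0.0800 = 0.0440 m
braking distance = 0.5500²/(2·1.5000) = 0.1008 m
human over T_r+T_s: 2.0000·(0.0800+0.3667) = 0.8933 m
residual clearance needed = 0.1200+0.1000+0.0600 = 0.2800 m
S_min ≈ 0.0440+0.1008+0.8933+0.2800  ⇒  S_min = 7909/6000 m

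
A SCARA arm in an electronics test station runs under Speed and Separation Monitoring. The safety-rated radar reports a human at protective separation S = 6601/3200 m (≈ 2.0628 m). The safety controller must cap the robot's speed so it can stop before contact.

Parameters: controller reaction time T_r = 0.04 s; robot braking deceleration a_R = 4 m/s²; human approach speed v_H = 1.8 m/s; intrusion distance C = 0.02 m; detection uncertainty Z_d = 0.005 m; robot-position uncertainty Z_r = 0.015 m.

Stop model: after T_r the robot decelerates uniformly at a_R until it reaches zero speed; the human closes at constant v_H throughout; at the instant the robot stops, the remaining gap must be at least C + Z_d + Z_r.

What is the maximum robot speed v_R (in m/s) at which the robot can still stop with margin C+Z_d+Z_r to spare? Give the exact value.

quadratic (1/8)·v² + (49/100)·v + (-31213/16000) = 0
  disc = (49/100)² − 4·(1/8)·(-31213/16000) = 194481/160000 ; √disc = 441/400
  v_R = (−(49/100) + 441/400) / (2·(1/8)) = 49/20 m/s
check:
T_s = v_R/a_R = (49/20)/4 = 0.6125 s
robot covers v_R·T_r = 2.4500·0.0400 = 0.0980 m before braking
robot covers 2.4500·0.6125 − ½·4.0000·0.6125² = 0.7503 m while stopping
human closes 1.8000·0.6525 = 1.1745 m
C+Z_d+Z_r = 0.0200+0.0050+0.0150 = 0.0400 m
sum ≈ 0.0980+0.7503+1.1745+0.0400 ≈ 2.0628 m = S ✓

v_R_max = 49/20 m/s = 2.4500 m/s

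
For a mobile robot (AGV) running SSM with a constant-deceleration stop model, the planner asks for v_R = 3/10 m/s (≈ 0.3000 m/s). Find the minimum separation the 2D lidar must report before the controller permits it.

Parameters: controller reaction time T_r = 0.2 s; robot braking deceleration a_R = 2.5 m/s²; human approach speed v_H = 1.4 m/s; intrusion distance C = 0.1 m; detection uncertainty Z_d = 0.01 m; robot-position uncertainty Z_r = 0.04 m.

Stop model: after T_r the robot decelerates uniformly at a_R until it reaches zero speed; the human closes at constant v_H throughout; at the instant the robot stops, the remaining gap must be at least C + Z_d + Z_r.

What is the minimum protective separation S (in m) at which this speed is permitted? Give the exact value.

S_min = 169/250 m = 0.6760 m

stop time T_s = (3/10)/(5/2) = 0.1200 s
reaction-phase robot travel = 0.3000·0.2000 = 0.0600 m
robot covers 0.3000·0.1200 − ½·2.5000·0.1200² = 0.0180 m while stopping
human over T_r+T_s: 1.4000·(0.2000+0.1200) = 0.4480 m
margins: 0.1000+0.0100+0.0400 = 0.1500 m
S_min ≈ 0.0600+0.0180+0.4480+0.1500  ⇒  S_min = 169/250 m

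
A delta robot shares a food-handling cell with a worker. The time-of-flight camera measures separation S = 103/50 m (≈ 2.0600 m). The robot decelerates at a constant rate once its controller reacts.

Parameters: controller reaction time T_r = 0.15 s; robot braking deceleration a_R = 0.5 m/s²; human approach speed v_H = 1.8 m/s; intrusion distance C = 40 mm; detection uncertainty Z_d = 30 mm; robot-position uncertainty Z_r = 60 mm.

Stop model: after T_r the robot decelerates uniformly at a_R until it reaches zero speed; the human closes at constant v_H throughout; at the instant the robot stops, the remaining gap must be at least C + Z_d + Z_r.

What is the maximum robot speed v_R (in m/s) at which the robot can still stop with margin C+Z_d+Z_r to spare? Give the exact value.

at the boundary: (1)·v² + (15/4)·v + (-83/50) = 0
  disc = (15/4)² − 4·(1)·(-83/50) = 8281/400 ; √disc = 91/20
  v_R = (−(15/4) + 91/20) / (2·(1)) = 2/5 m/s
check:
braking lasts T_s = (2/5)/(1/2) = 0.8000 s
robot covers v_R·T_r = 0.4000·0.1500 = 0.0600 m before braking
braking distance = 0.4000²/(2·0.5000) = 0.1600 m
person approaches 1.8000·(0.1500+0.8000) = 1.7100 m
residual clearance needed = 0.0400+0.0300+0.0600 = 0.1300 m
sum ≈ 0.0600+0.1600+1.7100+0.1300 ≈ 2.0600 m = S ✓

v_R_max = 2/5 m/s = 0.4000 m/s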